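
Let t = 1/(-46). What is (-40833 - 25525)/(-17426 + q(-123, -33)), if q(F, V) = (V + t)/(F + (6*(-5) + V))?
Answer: 18314808/4809527 ≈ 3.8080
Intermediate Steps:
t = -1/46 ≈ -0.021739
q(F, V) = (-1/46 + V)/(-30 + F + V) (q(F, V) = (V - 1/46)/(F + (6*(-5) + V)) = (-1/46 + V)/(F + (-30 + V)) = (-1/46 + V)/(-30 + F + V))
(-40833 - 25525)/(-17426 + q(-123, -33)) = (-40833 - 25525)/(-17426 + (-1/46 - 33)/(-30 - 123 - 33)) = -66358/(-17426 - 1519/46/(-186)) = -66358/(-17426 - 1/186*(-1519/46)) = -66358/(-17426 + 49/276) = -66358/(-4809527/276) = -66358*(-276/4809527) = 18314808/4809527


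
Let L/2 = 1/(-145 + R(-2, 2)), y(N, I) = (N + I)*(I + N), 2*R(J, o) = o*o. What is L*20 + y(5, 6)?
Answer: 17263/143 ≈ 120.72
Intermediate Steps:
R(J, o) = o²/2 (R(J, o) = (o*o)/2 = o²/2)
y(N, I) = (I + N)² (y(N, I) = (I + N)*(I + N) = (I + N)²)
L = -2/143 (L = 2/(-145 + (½)*2²) = 2/(-145 + (½)*4) = 2/(-145 + 2) = 2/(-143) = 2*(-1/143) = -2/143 ≈ -0.013986)
L*20 + y(5, 6) = -2/143*20 + (6 + 5)² = -40/143 + 11² = -40/143 + 121 = 17263/143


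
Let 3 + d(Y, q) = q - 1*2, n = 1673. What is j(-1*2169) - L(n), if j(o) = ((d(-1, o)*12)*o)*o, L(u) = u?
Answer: -122732589041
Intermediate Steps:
d(Y, q) = -5 + q (d(Y, q) = -3 + (q - 1*2) = -3 + (q - 2) = -3 + (-2 + q) = -5 + q)
j(o) = o**2*(-60 + 12*o) (j(o) = (((-5 + o)*12)*o)*o = ((-60 + 12*o)*o)*o = (o*(-60 + 12*o))*o = o**2*(-60 + 12*o))
j(-1*2169) - L(n) = 12*(-1*2169)**2*(-5 - 1*2169) - 1*1673 = 12*(-2169)**2*(-5 - 2169) - 1673 = 12*4704561*(-2174) - 1673 = -122732587368 - 1673 = -122732589041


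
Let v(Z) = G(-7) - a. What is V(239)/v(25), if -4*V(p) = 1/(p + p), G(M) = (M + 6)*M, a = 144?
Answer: 1/261944 ≈ 3.8176e-6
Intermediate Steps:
G(M) = M*(6 + M) (G(M) = (6 + M)*M = M*(6 + M))
v(Z) = -137 (v(Z) = -7*(6 - 7) - 1*144 = -7*(-1) - 144 = 7 - 144 = -137)
V(p) = -1/(8*p) (V(p) = -1/(4*(p + p)) = -1/(2*p)/4 = -1/(8*p))
V(239)/v(25) = -1/8/239/(-137) = -1/8*1/239*(-1/137) = -1/1912*(-1/137) = 1/261944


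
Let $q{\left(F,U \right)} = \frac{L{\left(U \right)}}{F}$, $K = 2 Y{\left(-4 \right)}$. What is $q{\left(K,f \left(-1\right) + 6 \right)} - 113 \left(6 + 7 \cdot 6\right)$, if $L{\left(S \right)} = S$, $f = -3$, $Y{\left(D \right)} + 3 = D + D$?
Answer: $- \frac{119337}{22} \approx -5424.4$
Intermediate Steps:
$Y{\left(D \right)} = -3 + 2 D$ ($Y{\left(D \right)} = -3 + \left(D + D\right) = -3 + 2 D$)
$K = -22$ ($K = 2 \left(-3 + 2 \left(-4\right)\right) = 2 \left(-3 - 8\right) = 2 \left(-11\right) = -22$)
$q{\left(F,U \right)} = \frac{U}{F}$
$q{\left(K,f \left(-1\right) + 6 \right)} - 113 \left(6 + 7 \cdot 6\right) = \frac{\left(-3\right) \left(-1\right) + 6}{-22} - 113 \left(6 + 7 \cdot 6\right) = \left(3 + 6\right) \left(- \frac{1}{22}\right) - 113 \left(6 + 42\right) = 9 \left(- \frac{1}{22}\right) - 5424 = - \frac{9}{22} - 5424 = - \frac{119337}{22}$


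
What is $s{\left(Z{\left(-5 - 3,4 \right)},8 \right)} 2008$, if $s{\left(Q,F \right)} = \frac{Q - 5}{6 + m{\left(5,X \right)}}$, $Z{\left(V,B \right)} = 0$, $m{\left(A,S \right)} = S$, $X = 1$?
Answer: $- \frac{10040}{7} \approx -1434.3$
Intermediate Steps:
$s{\left(Q,F \right)} = - \frac{5}{7} + \frac{Q}{7}$ ($s{\left(Q,F \right)} = \frac{Q - 5}{6 + 1} = \frac{-5 + Q}{7} = \left(-5 + Q\right) \frac{1}{7} = - \frac{5}{7} + \frac{Q}{7}$)
$s{\left(Z{\left(-5 - 3,4 \right)},8 \right)} 2008 = \left(- \frac{5}{7} + \frac{1}{7} \cdot 0\right) 2008 = \left(- \frac{5}{7} + 0\right) 2008 = \left(- \frac{5}{7}\right) 2008 = - \frac{10040}{7}$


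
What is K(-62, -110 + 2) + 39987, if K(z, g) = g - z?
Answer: 39941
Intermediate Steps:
K(-62, -110 + 2) + 39987 = ((-110 + 2) - 1*(-62)) + 39987 = (-108 + 62) + 39987 = -46 + 39987 = 39941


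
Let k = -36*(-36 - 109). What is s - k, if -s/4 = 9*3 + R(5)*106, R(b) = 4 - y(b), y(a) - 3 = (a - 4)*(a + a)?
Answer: -1512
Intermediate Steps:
y(a) = 3 + 2*a*(-4 + a) (y(a) = 3 + (a - 4)*(a + a) = 3 + (-4 + a)*(2*a) = 3 + 2*a*(-4 + a))
R(b) = 1 - 2*b² + 8*b (R(b) = 4 - (3 - 8*b + 2*b²) = 4 + (-3 - 2*b² + 8*b) = 1 - 2*b² + 8*b)
k = 5220 (k = -36*(-145) = 5220)
s = 3708 (s = -4*(9*3 + (1 - 2*5² + 8*5)*106) = -4*(27 + (1 - 2*25 + 40)*106) = -4*(27 + (1 - 50 + 40)*106) = -4*(27 - 9*106) = -4*(27 - 954) = -4*(-927) = 3708)
s - k = 3708 - 1*5220 = 3708 - 5220 = -1512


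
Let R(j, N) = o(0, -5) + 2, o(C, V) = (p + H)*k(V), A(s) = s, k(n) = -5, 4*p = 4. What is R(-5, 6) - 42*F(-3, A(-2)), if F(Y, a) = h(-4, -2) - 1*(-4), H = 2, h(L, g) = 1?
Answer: -223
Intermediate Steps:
p = 1 (p = (¼)*4 = 1)
F(Y, a) = 5 (F(Y, a) = 1 - 1*(-4) = 1 + 4 = 5)
o(C, V) = -15 (o(C, V) = (1 + 2)*(-5) = 3*(-5) = -15)
R(j, N) = -13 (R(j, N) = -15 + 2 = -13)
R(-5, 6) - 42*F(-3, A(-2)) = -13 - 42*5 = -13 - 210 = -223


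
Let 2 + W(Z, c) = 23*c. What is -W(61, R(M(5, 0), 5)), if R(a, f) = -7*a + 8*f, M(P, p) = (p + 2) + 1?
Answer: -435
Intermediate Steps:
M(P, p) = 3 + p (M(P, p) = (2 + p) + 1 = 3 + p)
W(Z, c) = -2 + 23*c
-W(61, R(M(5, 0), 5)) = -(-2 + 23*(-7*(3 + 0) + 8*5)) = -(-2 + 23*(-7*3 + 40)) = -(-2 + 23*(-21 + 40)) = -(-2 + 23*19) = -(-2 + 437) = -1*435 = -435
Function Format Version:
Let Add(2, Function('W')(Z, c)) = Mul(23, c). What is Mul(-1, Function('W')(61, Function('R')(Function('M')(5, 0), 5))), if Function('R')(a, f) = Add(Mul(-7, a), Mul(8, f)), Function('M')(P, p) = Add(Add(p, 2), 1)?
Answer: -435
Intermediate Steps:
Function('M')(P, p) = Add(3, p) (Function('M')(P, p) = Add(Add(2, p), 1) = Add(3, p))
Function('W')(Z, c) = Add(-2, Mul(23, c))
Mul(-1, Function('W')(61, Function('R')(Function('M')(5, 0), 5))) = Mul(-1, Add(-2, Mul(23, Add(Mul(-7, Add(3, 0)), Mul(8, 5))))) = Mul(-1, Add(-2, Mul(23, Add(Mul(-7, 3), 40)))) = Mul(-1, Add(-2, Mul(23, Add(-21, 40)))) = Mul(-1, Add(-2, Mul(23, 19))) = Mul(-1, Add(-2, 437)) = Mul(-1, 435) = -435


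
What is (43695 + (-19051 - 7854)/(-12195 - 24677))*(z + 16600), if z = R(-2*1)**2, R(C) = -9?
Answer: 26875575551545/36872 ≈ 7.2889e+8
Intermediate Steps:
z = 81 (z = (-9)**2 = 81)
(43695 + (-19051 - 7854)/(-12195 - 24677))*(z + 16600) = (43695 + (-19051 - 7854)/(-12195 - 24677))*(81 + 16600) = (43695 - 26905/(-36872))*16681 = (43695 - 26905*(-1/36872))*16681 = (43695 + 26905/36872)*16681 = (1611148945/36872)*16681 = 26875575551545/36872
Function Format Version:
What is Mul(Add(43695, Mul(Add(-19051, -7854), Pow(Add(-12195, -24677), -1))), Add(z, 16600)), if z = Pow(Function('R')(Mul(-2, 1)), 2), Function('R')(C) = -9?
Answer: Rational(26875575551545, 36872) ≈ 7.2889e+8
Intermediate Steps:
z = 81 (z = Pow(-9, 2) = 81)
Mul(Add(43695, Mul(Add(-19051, -7854), Pow(Add(-12195, -24677), -1))), Add(z, 16600)) = Mul(Add(43695, Mul(Add(-19051, -7854), Pow(Add(-12195, -24677), -1))), Add(81, 16600)) = Mul(Add(43695, Mul(-26905, Pow(-36872, -1))), 16681) = Mul(Add(43695, Mul(-26905, Rational(-1, 36872))), 16681) = Mul(Add(43695, Rational(26905, 36872)), 16681) = Mul(Rational(1611148945, 36872), 16681) = Rational(26875575551545, 36872)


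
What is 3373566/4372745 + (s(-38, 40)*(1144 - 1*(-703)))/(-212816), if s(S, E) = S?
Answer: 512427151213/465295049960 ≈ 1.1013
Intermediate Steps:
3373566/4372745 + (s(-38, 40)*(1144 - 1*(-703)))/(-212816) = 3373566/4372745 - 38*(1144 - 1*(-703))/(-212816) = 3373566*(1/4372745) - 38*(1144 + 703)*(-1/212816) = 3373566/4372745 - 38*1847*(-1/212816) = 3373566/4372745 - 70186*(-1/212816) = 3373566/4372745 + 35093/106408 = 512427151213/465295049960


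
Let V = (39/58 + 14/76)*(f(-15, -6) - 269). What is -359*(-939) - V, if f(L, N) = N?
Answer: 185872451/551 ≈ 3.3734e+5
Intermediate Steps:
V = -129800/551 (V = (39/58 + 14/76)*(-6 - 269) = (39*(1/58) + 14*(1/76))*(-275) = (39/58 + 7/38)*(-275) = (472/551)*(-275) = -129800/551 ≈ -235.57)
-359*(-939) - V = -359*(-939) - 1*(-129800/551) = 337101 + 129800/551 = 185872451/551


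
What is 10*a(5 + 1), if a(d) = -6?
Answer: -60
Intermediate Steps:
10*a(5 + 1) = 10*(-6) = -60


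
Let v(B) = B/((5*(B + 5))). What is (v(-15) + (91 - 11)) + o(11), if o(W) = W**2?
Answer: 2013/10 ≈ 201.30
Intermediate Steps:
v(B) = B/(25 + 5*B) (v(B) = B/((5*(5 + B))) = B/(25 + 5*B))
(v(-15) + (91 - 11)) + o(11) = ((1/5)*(-15)/(5 - 15) + (91 - 11)) + 11**2 = ((1/5)*(-15)/(-10) + 80) + 121 = ((1/5)*(-15)*(-1/10) + 80) + 121 = (3/10 + 80) + 121 = 803/10 + 121 = 2013/10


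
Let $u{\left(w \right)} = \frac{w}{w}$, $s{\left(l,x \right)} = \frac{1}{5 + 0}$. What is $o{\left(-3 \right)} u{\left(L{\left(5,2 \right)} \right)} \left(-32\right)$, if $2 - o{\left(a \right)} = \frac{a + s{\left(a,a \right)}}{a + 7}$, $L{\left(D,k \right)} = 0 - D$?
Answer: $- \frac{432}{5} \approx -86.4$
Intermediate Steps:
$s{\left(l,x \right)} = \frac{1}{5}$
$L{\left(D,k \right)} = - D$
$u{\left(w \right)} = 1$
$o{\left(a \right)} = 2 - \frac{\frac{1}{5} + a}{7 + a}$ ($o{\left(a \right)} = 2 - \frac{a + \frac{1}{5}}{a + 7} = 2 - \frac{\frac{1}{5} + a}{7 + a}$)
$o{\left(-3 \right)} u{\left(L{\left(5,2 \right)} \right)} \left(-32\right) = \frac{\frac{69}{5} - 3}{7 - 3} \cdot 1 \left(-32\right) = \frac{1}{4} \cdot \frac{54}{5} \cdot 1 \left(-32\right) = \frac{27}{10} \cdot 1 \left(-32\right) = \frac{27}{10} \left(-32\right) = - \frac{432}{5}$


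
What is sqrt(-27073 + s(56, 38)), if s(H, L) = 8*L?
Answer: I*sqrt(26769) ≈ 163.61*I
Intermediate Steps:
sqrt(-27073 + s(56, 38)) = sqrt(-27073 + 8*38) = sqrt(-27073 + 304) = sqrt(-26769) = I*sqrt(26769)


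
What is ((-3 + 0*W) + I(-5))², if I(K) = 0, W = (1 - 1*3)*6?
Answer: 9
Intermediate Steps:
W = -12 (W = (1 - 3)*6 = -2*6 = -12)
((-3 + 0*W) + I(-5))² = ((-3 + 0*(-12)) + 0)² = ((-3 + 0) + 0)² = (-3 + 0)² = (-3)² = 9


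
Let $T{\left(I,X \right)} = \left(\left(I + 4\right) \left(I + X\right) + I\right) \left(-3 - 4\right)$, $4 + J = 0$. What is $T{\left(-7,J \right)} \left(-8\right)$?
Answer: $1456$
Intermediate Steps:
$J = -4$ ($J = -4 + 0 = -4$)
$T{\left(I,X \right)} = - 7 I - 7 \left(4 + I\right) \left(I + X\right)$ ($T{\left(I,X \right)} = \left(\left(4 + I\right) \left(I + X\right) + I\right) \left(-7\right) = \left(I + \left(4 + I\right) \left(I + X\right)\right) \left(-7\right) = - 7 I - 7 \left(4 + I\right) \left(I + X\right)$)
$T{\left(-7,J \right)} \left(-8\right) = \left(\left(-35\right) \left(-7\right) - -112 - 7 \left(-7\right)^{2} - \left(-49\right) \left(-4\right)\right) \left(-8\right) = \left(245 + 112 - 343 - 196\right) \left(-8\right) = \left(-182\right) \left(-8\right) = 1456$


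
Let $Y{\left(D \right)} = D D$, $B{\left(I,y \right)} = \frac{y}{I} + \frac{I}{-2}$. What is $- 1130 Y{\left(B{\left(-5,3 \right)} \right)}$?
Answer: $- \frac{40793}{10} \approx -4079.3$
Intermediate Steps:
$B{\left(I,y \right)} = - \frac{I}{2} + \frac{y}{I}$ ($B{\left(I,y \right)} = \frac{y}{I} + I \left(- \frac{1}{2}\right) = \frac{y}{I} - \frac{I}{2} = - \frac{I}{2} + \frac{y}{I}$)
$Y{\left(D \right)} = D^{2}$
$- 1130 Y{\left(B{\left(-5,3 \right)} \right)} = - 1130 \left(\left(- \frac{1}{2}\right) \left(-5\right) + \frac{3}{-5}\right)^{2} = - 1130 \left(\frac{5}{2} + 3 \left(- \frac{1}{5}\right)\right)^{2} = - 1130 \left(\frac{5}{2} - \frac{3}{5}\right)^{2} = - 1130 \left(\frac{19}{10}\right)^{2} = \left(-1130\right) \frac{361}{100} = - \frac{40793}{10}$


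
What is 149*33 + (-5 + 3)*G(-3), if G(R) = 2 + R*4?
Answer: 4937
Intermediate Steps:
G(R) = 2 + 4*R
149*33 + (-5 + 3)*G(-3) = 149*33 + (-5 + 3)*(2 + 4*(-3)) = 4917 - 2*(2 - 12) = 4917 - 2*(-10) = 4917 + 20 = 4937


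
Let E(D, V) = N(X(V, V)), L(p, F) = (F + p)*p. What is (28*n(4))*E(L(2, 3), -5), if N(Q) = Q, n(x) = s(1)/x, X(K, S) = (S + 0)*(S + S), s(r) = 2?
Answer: 700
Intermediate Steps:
X(K, S) = 2*S² (X(K, S) = S*(2*S) = 2*S²)
L(p, F) = p*(F + p)
n(x) = 2/x
E(D, V) = 2*V²
(28*n(4))*E(L(2, 3), -5) = (28*(2/4))*(2*(-5)²) = (28*(2*(¼)))*(2*25) = (28*(½))*50 = 14*50 = 700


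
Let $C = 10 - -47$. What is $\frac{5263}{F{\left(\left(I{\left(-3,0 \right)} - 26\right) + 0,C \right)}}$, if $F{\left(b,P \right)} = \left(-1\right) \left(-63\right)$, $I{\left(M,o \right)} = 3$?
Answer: $\frac{5263}{63} \approx 83.54$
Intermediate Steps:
$C = 57$ ($C = 10 + 47 = 57$)
$F{\left(b,P \right)} = 63$
$\frac{5263}{F{\left(\left(I{\left(-3,0 \right)} - 26\right) + 0,C \right)}} = \frac{5263}{63}$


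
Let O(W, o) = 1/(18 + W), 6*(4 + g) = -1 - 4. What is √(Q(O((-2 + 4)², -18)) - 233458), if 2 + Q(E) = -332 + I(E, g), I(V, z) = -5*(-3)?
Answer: I*√233777 ≈ 483.5*I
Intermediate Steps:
g = -29/6 (g = -4 + (-1 - 4)/6 = -4 + (⅙)*(-5) = -4 - ⅚ = -29/6 ≈ -4.8333)
I(V, z) = 15
Q(E) = -319 (Q(E) = -2 + (-332 + 15) = -2 - 317 = -319)
√(Q(O((-2 + 4)², -18)) - 233458) = √(-319 - 233458) = √(-233777) = I*√233777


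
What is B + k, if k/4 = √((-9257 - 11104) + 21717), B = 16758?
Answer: 16758 + 8*√339 ≈ 16905.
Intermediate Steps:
k = 8*√339 (k = 4*√((-9257 - 11104) + 21717) = 4*√(-20361 + 21717) = 4*√1356 = 4*(2*√339) = 8*√339 ≈ 147.30)
B + k = 16758 + 8*√339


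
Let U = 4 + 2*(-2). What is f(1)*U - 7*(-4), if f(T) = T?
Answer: 28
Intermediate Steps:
U = 0 (U = 4 - 4 = 0)
f(1)*U - 7*(-4) = 1*0 - 7*(-4) = 0 + 28 = 28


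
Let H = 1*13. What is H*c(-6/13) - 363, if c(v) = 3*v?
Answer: -381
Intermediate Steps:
H = 13
H*c(-6/13) - 363 = 13*(3*(-6/13)) - 363 = 13*(-18/13) - 363 = -18 - 363 = -381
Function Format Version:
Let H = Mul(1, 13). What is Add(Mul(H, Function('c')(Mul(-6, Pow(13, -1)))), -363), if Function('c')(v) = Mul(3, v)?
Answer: -381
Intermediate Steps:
H = 13
Add(Mul(H, Function('c')(Mul(-6, Pow(13, -1)))), -363) = Add(Mul(13, Mul(3, Mul(-6, Pow(13, -1)))), -363) = Add(Mul(13, Mul(3, Mul(-6, Rational(1, 13)))), -363) = Add(Mul(13, Mul(3, Rational(-6, 13))), -363) = Add(Mul(13, Rational(-18, 13)), -363) = Add(-18, -363) = -381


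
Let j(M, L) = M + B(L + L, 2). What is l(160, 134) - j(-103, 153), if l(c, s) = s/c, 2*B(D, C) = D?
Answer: -3933/80 ≈ -49.162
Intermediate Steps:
B(D, C) = D/2
j(M, L) = L + M (j(M, L) = M + (L + L)/2 = M + (2*L)/2 = M + L = L + M)
l(160, 134) - j(-103, 153) = 134/160 - (153 - 103) = 134*(1/160) - 1*50 = 67/80 - 50 = -3933/80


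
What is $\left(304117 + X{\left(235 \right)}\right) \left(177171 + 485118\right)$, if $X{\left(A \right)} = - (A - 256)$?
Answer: $201427251882$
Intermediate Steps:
$X{\left(A \right)} = 256 - A$ ($X{\left(A \right)} = - (A - 256) = - (-256 + A) = 256 - A$)
$\left(304117 + X{\left(235 \right)}\right) \left(177171 + 485118\right) = \left(304117 + \left(256 - 235\right)\right) \left(177171 + 485118\right) = \left(304117 + \left(256 - 235\right)\right) 662289 = \left(304117 + 21\right) 662289 = 304138 \cdot 662289 = 201427251882$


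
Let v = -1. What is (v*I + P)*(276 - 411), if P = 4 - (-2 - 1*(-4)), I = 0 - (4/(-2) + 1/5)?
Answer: -27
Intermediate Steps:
I = 9/5 (I = 0 - (4*(-½) + 1*(⅕)) = 0 - (-2 + ⅕) = 0 - 1*(-9/5) = 0 + 9/5 = 9/5 ≈ 1.8000)
P = 2 (P = 4 - (-2 + 4) = 4 - 1*2 = 4 - 2 = 2)
(v*I + P)*(276 - 411) = (-1*9/5 + 2)*(276 - 411) = (-9/5 + 2)*(-135) = (⅕)*(-135) = -27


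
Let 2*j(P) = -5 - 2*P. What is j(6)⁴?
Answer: 83521/16 ≈ 5220.1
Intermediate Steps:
j(P) = -5/2 - P (j(P) = (-5 - 2*P)/2 = -5/2 - P)
j(6)⁴ = (-5/2 - 1*6)⁴ = (-5/2 - 6)⁴ = (-17/2)⁴ = 83521/16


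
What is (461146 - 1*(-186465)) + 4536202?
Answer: 5183813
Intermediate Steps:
(461146 - 1*(-186465)) + 4536202 = (461146 + 186465) + 4536202 = 647611 + 4536202 = 5183813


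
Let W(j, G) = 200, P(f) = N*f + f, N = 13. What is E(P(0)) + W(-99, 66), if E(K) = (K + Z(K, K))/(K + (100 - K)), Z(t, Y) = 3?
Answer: 20003/100 ≈ 200.03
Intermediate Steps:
P(f) = 14*f (P(f) = 13*f + f = 14*f)
E(K) = 3/100 + K/100 (E(K) = (K + 3)/(K + (100 - K)) = (3 + K)/100 = (3 + K)*(1/100) = 3/100 + K/100)
E(P(0)) + W(-99, 66) = (3/100 + (14*0)/100) + 200 = (3/100 + (1/100)*0) + 200 = (3/100 + 0) + 200 = 3/100 + 200 = 20003/100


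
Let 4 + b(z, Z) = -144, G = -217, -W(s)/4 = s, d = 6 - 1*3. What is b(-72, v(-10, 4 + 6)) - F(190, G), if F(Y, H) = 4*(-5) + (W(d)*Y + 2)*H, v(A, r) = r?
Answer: -494454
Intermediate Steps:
d = 3 (d = 6 - 3 = 3)
W(s) = -4*s
b(z, Z) = -148 (b(z, Z) = -4 - 144 = -148)
F(Y, H) = -20 + H*(2 - 12*Y) (F(Y, H) = 4*(-5) + ((-4*3)*Y + 2)*H = -20 + (-12*Y + 2)*H = -20 + (2 - 12*Y)*H = -20 + H*(2 - 12*Y))
b(-72, v(-10, 4 + 6)) - F(190, G) = -148 - (-20 + 2*(-217) - 12*(-217)*190) = -148 - (-20 - 434 + 494760) = -148 - 1*494306 = -148 - 494306 = -494454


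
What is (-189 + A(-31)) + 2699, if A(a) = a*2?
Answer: 2448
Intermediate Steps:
A(a) = 2*a
(-189 + A(-31)) + 2699 = (-189 + 2*(-31)) + 2699 = (-189 - 62) + 2699 = -251 + 2699 = 2448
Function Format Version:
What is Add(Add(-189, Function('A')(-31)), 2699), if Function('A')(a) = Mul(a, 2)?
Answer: 2448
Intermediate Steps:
Function('A')(a) = Mul(2, a)
Add(Add(-189, Function('A')(-31)), 2699) = Add(Add(-189, Mul(2, -31)), 2699) = Add(Add(-189, -62), 2699) = Add(-251, 2699) = 2448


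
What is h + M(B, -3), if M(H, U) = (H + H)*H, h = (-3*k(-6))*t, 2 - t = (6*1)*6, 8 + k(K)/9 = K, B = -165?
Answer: 41598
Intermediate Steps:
k(K) = -72 + 9*K
t = -34 (t = 2 - 6*1*6 = 2 - 6*6 = 2 - 1*36 = 2 - 36 = -34)
h = -12852 (h = -3*(-72 + 9*(-6))*(-34) = -3*(-72 - 54)*(-34) = -3*(-126)*(-34) = 378*(-34) = -12852)
M(H, U) = 2*H² (M(H, U) = (2*H)*H = 2*H²)
h + M(B, -3) = -12852 + 2*(-165)² = -12852 + 2*27225 = -12852 + 54450 = 41598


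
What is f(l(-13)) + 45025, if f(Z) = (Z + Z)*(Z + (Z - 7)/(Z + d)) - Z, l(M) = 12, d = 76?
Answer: 498326/11 ≈ 45302.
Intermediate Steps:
f(Z) = -Z + 2*Z*(Z + (-7 + Z)/(76 + Z)) (f(Z) = (Z + Z)*(Z + (Z - 7)/(Z + 76)) - Z = (2*Z)*(Z + (-7 + Z)/(76 + Z)) - Z = 2*Z*(Z + (-7 + Z)/(76 + Z)) - Z = -Z + 2*Z*(Z + (-7 + Z)/(76 + Z)))
f(l(-13)) + 45025 = 12*(-90 + 2*12**2 + 153*12)/(76 + 12) + 45025 = 12*(-90 + 2*144 + 1836)/88 + 45025 = 12*(1/88)*(-90 + 288 + 1836) + 45025 = 12*(1/88)*2034 + 45025 = 3051/11 + 45025 = 498326/11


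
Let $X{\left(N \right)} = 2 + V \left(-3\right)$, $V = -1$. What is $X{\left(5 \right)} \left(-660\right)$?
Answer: $-3300$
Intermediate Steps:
$X{\left(N \right)} = 5$ ($X{\left(N \right)} = 2 - -3 = 2 + 3 = 5$)
$X{\left(5 \right)} \left(-660\right) = 5 \left(-660\right) = -3300$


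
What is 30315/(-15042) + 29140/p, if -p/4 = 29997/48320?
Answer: -1765287276485/150404958 ≈ -11737.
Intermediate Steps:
p = -29997/12080 (p = -119988/48320 = -4*29997/48320 = -29997/12080 ≈ -2.4832)
30315/(-15042) + 29140/p = 30315/(-15042) + 29140/(-29997/12080) = 30315*(-1/15042) + 29140*(-12080/29997) = -10105/5014 - 352011200/29997 = -1765287276485/150404958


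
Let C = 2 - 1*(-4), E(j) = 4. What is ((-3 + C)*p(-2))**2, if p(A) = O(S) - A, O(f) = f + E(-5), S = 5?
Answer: 1089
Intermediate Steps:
O(f) = 4 + f (O(f) = f + 4 = 4 + f)
C = 6 (C = 2 + 4 = 6)
p(A) = 9 - A (p(A) = (4 + 5) - A = 9 - A)
((-3 + C)*p(-2))**2 = ((-3 + 6)*(9 - 1*(-2)))**2 = (3*(9 + 2))**2 = (3*11)**2 = 33**2 = 1089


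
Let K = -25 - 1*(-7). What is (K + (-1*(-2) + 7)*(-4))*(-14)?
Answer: 756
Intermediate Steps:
K = -18 (K = -25 + 7 = -18)
(K + (-1*(-2) + 7)*(-4))*(-14) = (-18 + (-1*(-2) + 7)*(-4))*(-14) = (-18 + (2 + 7)*(-4))*(-14) = (-18 + 9*(-4))*(-14) = (-18 - 36)*(-14) = -54*(-14) = 756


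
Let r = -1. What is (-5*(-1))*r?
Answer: -5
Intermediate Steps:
(-5*(-1))*r = -5*(-1)*(-1) = 5*(-1) = -5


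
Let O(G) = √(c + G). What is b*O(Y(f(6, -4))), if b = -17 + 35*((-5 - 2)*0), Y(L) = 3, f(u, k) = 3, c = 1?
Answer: -34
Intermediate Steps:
O(G) = √(1 + G)
b = -17 (b = -17 + 35*(-7*0) = -17 + 35*0 = -17 + 0 = -17)
b*O(Y(f(6, -4))) = -17*√(1 + 3) = -17*√4 = -17*2 = -34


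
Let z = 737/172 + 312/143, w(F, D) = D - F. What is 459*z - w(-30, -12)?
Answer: 5581809/1892 ≈ 2950.2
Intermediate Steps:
z = 12235/1892 (z = 737*(1/172) + 312*(1/143) = 737/172 + 24/11 = 12235/1892 ≈ 6.4667)
459*z - w(-30, -12) = 459*(12235/1892) - (-12 - 1*(-30)) = 5615865/1892 - (-12 + 30) = 5615865/1892 - 1*18 = 5615865/1892 - 18 = 5581809/1892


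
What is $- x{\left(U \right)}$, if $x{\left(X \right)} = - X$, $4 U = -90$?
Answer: $- \frac{45}{2} \approx -22.5$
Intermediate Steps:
$U = - \frac{45}{2}$ ($U = \frac{1}{4} \left(-90\right) = - \frac{45}{2} \approx -22.5$)
$- x{\left(U \right)} = - \frac{\left(-1\right) \left(-45\right)}{2} = \left(-1\right) \frac{45}{2} = - \frac{45}{2}$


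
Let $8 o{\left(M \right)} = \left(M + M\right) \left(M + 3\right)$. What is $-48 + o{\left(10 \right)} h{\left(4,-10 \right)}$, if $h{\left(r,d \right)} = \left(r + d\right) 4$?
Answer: $-828$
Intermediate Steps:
$h{\left(r,d \right)} = 4 d + 4 r$ ($h{\left(r,d \right)} = \left(d + r\right) 4 = 4 d + 4 r$)
$o{\left(M \right)} = \frac{M \left(3 + M\right)}{4}$ ($o{\left(M \right)} = \frac{\left(M + M\right) \left(M + 3\right)}{8} = \frac{2 M \left(3 + M\right)}{8} = \frac{M \left(3 + M\right)}{4}$)
$-48 + o{\left(10 \right)} h{\left(4,-10 \right)} = -48 + \frac{1}{4} \cdot 10 \left(3 + 10\right) \left(4 \left(-10\right) + 4 \cdot 4\right) = -48 + \frac{1}{4} \cdot 10 \cdot 13 \left(-40 + 16\right) = -48 + \frac{65}{2} \left(-24\right) = -48 - 780 = -828$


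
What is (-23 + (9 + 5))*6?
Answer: -54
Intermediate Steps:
(-23 + (9 + 5))*6 = (-23 + 14)*6 = -9*6 = -54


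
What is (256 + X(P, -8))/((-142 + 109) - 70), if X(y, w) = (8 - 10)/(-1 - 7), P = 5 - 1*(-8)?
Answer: -1025/412 ≈ -2.4879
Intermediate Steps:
P = 13 (P = 5 + 8 = 13)
X(y, w) = ¼ (X(y, w) = -2/(-8) = -2*(-⅛) = ¼)
(256 + X(P, -8))/((-142 + 109) - 70) = (256 + ¼)/((-142 + 109) - 70) = 1025/(4*(-33 - 70)) = (1025/4)/(-103) = (1025/4)*(-1/103) = -1025/412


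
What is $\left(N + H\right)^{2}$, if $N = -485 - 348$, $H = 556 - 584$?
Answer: $741321$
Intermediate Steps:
$H = -28$ ($H = 556 - 584 = -28$)
$N = -833$
$\left(N + H\right)^{2} = \left(-833 - 28\right)^{2} = \left(-861\right)^{2} = 741321$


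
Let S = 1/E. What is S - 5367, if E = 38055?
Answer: -204241184/38055 ≈ -5367.0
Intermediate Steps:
S = 1/38055 ≈ 2.6278e-5
S - 5367 = 1/38055 - 5367 = -204241184/38055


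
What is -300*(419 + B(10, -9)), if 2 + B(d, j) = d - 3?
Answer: -127200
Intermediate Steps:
B(d, j) = -5 + d (B(d, j) = -2 + (d - 3) = -2 + (-3 + d) = -5 + d)
-300*(419 + B(10, -9)) = -300*(419 + (-5 + 10)) = -300*(419 + 5) = -300*424 = -127200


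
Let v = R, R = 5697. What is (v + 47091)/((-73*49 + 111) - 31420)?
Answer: -26394/17443 ≈ -1.5132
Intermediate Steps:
v = 5697
(v + 47091)/((-73*49 + 111) - 31420) = (5697 + 47091)/((-73*49 + 111) - 31420) = 52788/((-3577 + 111) - 31420) = 52788/(-3466 - 31420) = 52788/(-34886) = 52788*(-1/34886) = -26394/17443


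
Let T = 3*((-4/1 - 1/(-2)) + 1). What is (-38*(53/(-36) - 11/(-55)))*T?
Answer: -4351/12 ≈ -362.58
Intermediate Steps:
T = -15/2 (T = 3*((-4*1 - 1*(-½)) + 1) = 3*((-4 + ½) + 1) = 3*(-7/2 + 1) = 3*(-5/2) = -15/2 ≈ -7.5000)
(-38*(53/(-36) - 11/(-55)))*T = -38*(53/(-36) - 11/(-55))*(-15/2) = -38*(53*(-1/36) - 11*(-1/55))*(-15/2) = -38*(-53/36 + ⅕)*(-15/2) = -38*(-229/180)*(-15/2) = (4351/90)*(-15/2) = -4351/12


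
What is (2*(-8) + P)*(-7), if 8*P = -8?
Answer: 119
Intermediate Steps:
P = -1 (P = (⅛)*(-8) = -1)
(2*(-8) + P)*(-7) = (2*(-8) - 1)*(-7) = (-16 - 1)*(-7) = -17*(-7) = 119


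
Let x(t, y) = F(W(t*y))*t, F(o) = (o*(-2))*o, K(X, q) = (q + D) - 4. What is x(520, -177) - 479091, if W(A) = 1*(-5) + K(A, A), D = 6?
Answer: -8810790882051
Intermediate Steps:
K(X, q) = 2 + q (K(X, q) = (q + 6) - 4 = (6 + q) - 4 = 2 + q)
W(A) = -3 + A (W(A) = 1*(-5) + (2 + A) = -5 + (2 + A) = -3 + A)
F(o) = -2*o² (F(o) = (-2*o)*o = -2*o²)
x(t, y) = -2*t*(-3 + t*y)² (x(t, y) = (-2*(-3 + t*y)²)*t = -2*t*(-3 + t*y)²)
x(520, -177) - 479091 = -2*520*(-3 + 520*(-177))² - 479091 = -2*520*(-3 - 92040)² - 479091 = -2*520*(-92043)² - 479091 = -2*520*8471913849 - 479091 = -8810790402960 - 479091 = -8810790882051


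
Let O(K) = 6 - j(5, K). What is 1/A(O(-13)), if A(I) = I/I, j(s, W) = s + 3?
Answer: 1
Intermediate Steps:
j(s, W) = 3 + s
O(K) = -2 (O(K) = 6 - (3 + 5) = 6 - 1*8 = 6 - 8 = -2)
A(I) = 1
1/A(O(-13)) = 1/1 = 1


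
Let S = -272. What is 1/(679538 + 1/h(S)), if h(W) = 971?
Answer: 971/659831399 ≈ 1.4716e-6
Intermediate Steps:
1/(679538 + 1/h(S)) = 1/(679538 + 1/971) = 1/(659831399/971) = 971/659831399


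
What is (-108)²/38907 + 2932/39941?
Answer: 1952684/5232271 ≈ 0.37320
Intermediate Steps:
(-108)²/38907 + 2932/39941 = 11664*(1/38907) + 2932*(1/39941) = 432/1441 + 2932/39941 = 1952684/5232271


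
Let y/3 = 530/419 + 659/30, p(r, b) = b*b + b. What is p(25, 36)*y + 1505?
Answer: 197638961/2095 ≈ 94338.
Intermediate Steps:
p(r, b) = b + b² (p(r, b) = b² + b = b + b²)
y = 292021/4190 (y = 3*(530/419 + 659/30) = 3*(292021/12570) = 292021/4190 ≈ 69.695)
p(25, 36)*y + 1505 = (36*(1 + 36))*(292021/4190) + 1505 = (36*37)*(292021/4190) + 1505 = 1332*(292021/4190) + 1505 = 194485986/2095 + 1505 = 197638961/2095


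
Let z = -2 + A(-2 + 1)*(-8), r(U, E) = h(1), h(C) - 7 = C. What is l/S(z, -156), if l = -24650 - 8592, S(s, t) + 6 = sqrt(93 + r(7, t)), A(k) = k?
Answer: -199452/65 - 33242*sqrt(101)/65 ≈ -8208.2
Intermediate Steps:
h(C) = 7 + C
r(U, E) = 8 (r(U, E) = 7 + 1 = 8)
z = 6 (z = -2 + (-2 + 1)*(-8) = -2 - 1*(-8) = -2 + 8 = 6)
S(s, t) = -6 + sqrt(101) (S(s, t) = -6 + sqrt(93 + 8) = -6 + sqrt(101))
l = -33242
l/S(z, -156) = -33242/(-6 + sqrt(101))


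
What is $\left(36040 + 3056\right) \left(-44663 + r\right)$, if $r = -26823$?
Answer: $-2794816656$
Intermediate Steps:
$\left(36040 + 3056\right) \left(-44663 + r\right) = \left(36040 + 3056\right) \left(-44663 - 26823\right) = 39096 \left(-71486\right) = -2794816656$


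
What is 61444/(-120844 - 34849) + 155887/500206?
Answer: -6464142773/77878572758 ≈ -0.083003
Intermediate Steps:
61444/(-120844 - 34849) + 155887/500206 = 61444/(-155693) + 155887*(1/500206) = 61444*(-1/155693) + 155887/500206 = -61444/155693 + 155887/500206 = -6464142773/77878572758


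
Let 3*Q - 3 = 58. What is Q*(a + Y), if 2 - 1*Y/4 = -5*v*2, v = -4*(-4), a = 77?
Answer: 44225/3 ≈ 14742.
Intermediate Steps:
Q = 61/3 (Q = 1 + (⅓)*58 = 1 + 58/3 = 61/3 ≈ 20.333)
v = 16
Y = 648 (Y = 8 - 4*(-5*16)*2 = 8 - (-320)*2 = 8 - 4*(-160) = 8 + 640 = 648)
Q*(a + Y) = 61*(77 + 648)/3 = (61/3)*725 = 44225/3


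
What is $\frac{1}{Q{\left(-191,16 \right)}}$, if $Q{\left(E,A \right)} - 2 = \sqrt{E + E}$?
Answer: $\frac{1}{193} - \frac{i \sqrt{382}}{386} \approx 0.0051813 - 0.050634 i$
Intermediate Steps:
$Q{\left(E,A \right)} = 2 + \sqrt{2} \sqrt{E}$ ($Q{\left(E,A \right)} = 2 + \sqrt{E + E} = 2 + \sqrt{2 E} = 2 + \sqrt{2} \sqrt{E}$)
$\frac{1}{Q{\left(-191,16 \right)}} = \frac{1}{2 + \sqrt{2} \sqrt{-191}} = \frac{1}{2 + \sqrt{2} i \sqrt{191}} = \frac{1}{2 + i \sqrt{382}}$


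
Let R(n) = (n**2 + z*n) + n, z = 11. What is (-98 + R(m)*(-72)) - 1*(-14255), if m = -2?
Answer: 15597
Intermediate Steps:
R(n) = n**2 + 12*n (R(n) = (n**2 + 11*n) + n = n**2 + 12*n)
(-98 + R(m)*(-72)) - 1*(-14255) = (-98 - 2*(12 - 2)*(-72)) - 1*(-14255) = (-98 - 2*10*(-72)) + 14255 = (-98 - 20*(-72)) + 14255 = (-98 + 1440) + 14255 = 1342 + 14255 = 15597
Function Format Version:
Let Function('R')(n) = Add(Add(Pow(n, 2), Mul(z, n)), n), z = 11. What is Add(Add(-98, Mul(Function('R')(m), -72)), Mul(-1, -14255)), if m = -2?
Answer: 15597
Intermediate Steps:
Function('R')(n) = Add(Pow(n, 2), Mul(12, n)) (Function('R')(n) = Add(Add(Pow(n, 2), Mul(11, n)), n) = Add(Pow(n, 2), Mul(12, n)))
Add(Add(-98, Mul(Function('R')(m), -72)), Mul(-1, -14255)) = Add(Add(-98, Mul(Mul(-2, Add(12, -2)), -72)), Mul(-1, -14255)) = Add(Add(-98, Mul(Mul(-2, 10), -72)), 14255) = Add(Add(-98, Mul(-20, -72)), 14255) = Add(Add(-98, 1440), 14255) = Add(1342, 14255) = 15597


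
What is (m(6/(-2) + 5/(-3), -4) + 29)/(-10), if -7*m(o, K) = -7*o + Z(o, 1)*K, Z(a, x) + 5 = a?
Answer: -79/42 ≈ -1.8810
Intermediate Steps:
Z(a, x) = -5 + a
m(o, K) = o - K*(-5 + o)/7 (m(o, K) = -(-7*o + (-5 + o)*K)/7 = -(-7*o + K*(-5 + o))/7 = o - K*(-5 + o)/7)
(m(6/(-2) + 5/(-3), -4) + 29)/(-10) = (((6/(-2) + 5/(-3)) - ⅐*(-4)*(-5 + (6/(-2) + 5/(-3)))) + 29)/(-10) = -(((6*(-½) + 5*(-⅓)) - ⅐*(-4)*(-5 + (6*(-½) + 5*(-⅓)))) + 29)/10 = -(((-3 - 5/3) - ⅐*(-4)*(-5 + (-3 - 5/3))) + 29)/10 = -((-14/3 - ⅐*(-4)*(-5 - 14/3)) + 29)/10 = -((-14/3 - ⅐*(-4)*(-29/3)) + 29)/10 = -((-14/3 - 116/21) + 29)/10 = -(-214/21 + 29)/10 = -⅒*395/21 = -79/42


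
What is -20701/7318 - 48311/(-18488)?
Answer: -14590095/67647592 ≈ -0.21568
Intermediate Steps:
-20701/7318 - 48311/(-18488) = -20701*1/7318 - 48311*(-1/18488) = -20701/7318 + 48311/18488 = -14590095/67647592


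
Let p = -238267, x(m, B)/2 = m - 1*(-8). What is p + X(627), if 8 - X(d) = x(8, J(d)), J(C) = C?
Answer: -238291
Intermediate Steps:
x(m, B) = 16 + 2*m (x(m, B) = 2*(m - 1*(-8)) = 2*(m + 8) = 2*(8 + m) = 16 + 2*m)
X(d) = -24 (X(d) = 8 - (16 + 2*8) = 8 - (16 + 16) = 8 - 1*32 = 8 - 32 = -24)
p + X(627) = -238267 - 24 = -238291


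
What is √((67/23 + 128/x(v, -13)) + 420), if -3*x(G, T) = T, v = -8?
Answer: √40449617/299 ≈ 21.271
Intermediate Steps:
x(G, T) = -T/3
√((67/23 + 128/x(v, -13)) + 420) = √((67/23 + 128/((-⅓*(-13)))) + 420) = √((67*(1/23) + 128/(13/3)) + 420) = √((67/23 + 128*(3/13)) + 420) = √((67/23 + 384/13) + 420) = √(9703/299 + 420) = √(135283/299) = √40449617/299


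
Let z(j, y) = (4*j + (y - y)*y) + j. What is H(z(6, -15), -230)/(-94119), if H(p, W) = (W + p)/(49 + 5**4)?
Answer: 100/31718103 ≈ 3.1528e-6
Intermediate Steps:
z(j, y) = 5*j (z(j, y) = (4*j + 0*y) + j = (4*j + 0) + j = 4*j + j = 5*j)
H(p, W) = W/674 + p/674 (H(p, W) = (W + p)/(49 + 625) = (W + p)/674 = (W + p)*(1/674) = W/674 + p/674)
H(z(6, -15), -230)/(-94119) = ((1/674)*(-230) + (5*6)/674)/(-94119) = (-115/337 + (1/674)*30)*(-1/94119) = (-115/337 + 15/337)*(-1/94119) = -100/337*(-1/94119) = 100/31718103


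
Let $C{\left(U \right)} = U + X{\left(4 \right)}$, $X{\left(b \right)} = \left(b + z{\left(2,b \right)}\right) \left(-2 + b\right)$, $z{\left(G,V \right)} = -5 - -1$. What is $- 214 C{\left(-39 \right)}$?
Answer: $8346$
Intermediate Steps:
$z{\left(G,V \right)} = -4$ ($z{\left(G,V \right)} = -5 + 1 = -4$)
$X{\left(b \right)} = \left(-4 + b\right) \left(-2 + b\right)$ ($X{\left(b \right)} = \left(b - 4\right) \left(-2 + b\right) = \left(-4 + b\right) \left(-2 + b\right)$)
$C{\left(U \right)} = U$ ($C{\left(U \right)} = U + \left(8 + 4^{2} - 24\right) = U + \left(8 + 16 - 24\right) = U + 0 = U$)
$- 214 C{\left(-39 \right)} = \left(-214\right) \left(-39\right) = 8346$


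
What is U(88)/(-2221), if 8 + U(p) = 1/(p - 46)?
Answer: 335/93282 ≈ 0.0035913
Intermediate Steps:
U(p) = -8 + 1/(-46 + p) (U(p) = -8 + 1/(p - 46) = -8 + 1/(-46 + p))
U(88)/(-2221) = ((369 - 8*88)/(-46 + 88))/(-2221) = ((369 - 704)/42)*(-1/2221) = ((1/42)*(-335))*(-1/2221) = -335/42*(-1/2221) = 335/93282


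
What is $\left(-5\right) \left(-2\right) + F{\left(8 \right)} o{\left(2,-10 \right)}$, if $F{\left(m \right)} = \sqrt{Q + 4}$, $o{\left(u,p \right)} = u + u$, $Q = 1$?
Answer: $10 + 4 \sqrt{5} \approx 18.944$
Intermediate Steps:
$o{\left(u,p \right)} = 2 u$
$F{\left(m \right)} = \sqrt{5}$ ($F{\left(m \right)} = \sqrt{1 + 4} = \sqrt{5}$)
$\left(-5\right) \left(-2\right) + F{\left(8 \right)} o{\left(2,-10 \right)} = \left(-5\right) \left(-2\right) + \sqrt{5} \cdot 2 \cdot 2 = 10 + \sqrt{5} \cdot 4 = 10 + 4 \sqrt{5}$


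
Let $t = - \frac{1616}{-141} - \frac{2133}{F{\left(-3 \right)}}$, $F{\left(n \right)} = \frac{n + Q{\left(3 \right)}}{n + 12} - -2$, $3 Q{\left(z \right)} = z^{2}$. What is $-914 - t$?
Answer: $\frac{39773}{282} \approx 141.04$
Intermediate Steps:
$Q{\left(z \right)} = \frac{z^{2}}{3}$
$F{\left(n \right)} = 2 + \frac{3 + n}{12 + n}$ ($F{\left(n \right)} = \frac{n + \frac{3^{2}}{3}}{n + 12} - -2 = \frac{n + \frac{1}{3} \cdot 9}{12 + n} + 2 = \frac{n + 3}{12 + n} + 2 = \frac{3 + n}{12 + n} + 2 = 2 + \frac{3 + n}{12 + n}$)
$t = - \frac{297521}{282}$ ($t = - \frac{1616}{-141} - \frac{2133}{3 \frac{1}{12 - 3} \left(9 - 3\right)} = \left(-1616\right) \left(- \frac{1}{141}\right) - \frac{2133}{3 \cdot \frac{1}{9} \cdot 6} = \frac{1616}{141} - \frac{2133}{3 \cdot \frac{1}{9} \cdot 6} = \frac{1616}{141} - \frac{2133}{2} = - \frac{297521}{282} \approx -1055.0$)
$-914 - t = -914 - - \frac{297521}{282} = -914 + \frac{297521}{282} = \frac{39773}{282}$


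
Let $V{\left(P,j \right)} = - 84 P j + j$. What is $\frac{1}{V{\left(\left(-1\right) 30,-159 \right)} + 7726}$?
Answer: $- \frac{1}{393113} \approx -2.5438 \cdot 10^{-6}$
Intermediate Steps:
$V{\left(P,j \right)} = j - 84 P j$ ($V{\left(P,j \right)} = - 84 P j + j = j - 84 P j$)
$\frac{1}{V{\left(\left(-1\right) 30,-159 \right)} + 7726} = \frac{1}{- 159 \left(1 - 84 \left(\left(-1\right) 30\right)\right) + 7726} = \frac{1}{- 159 \left(1 - -2520\right) + 7726} = \frac{1}{- 159 \left(1 + 2520\right) + 7726} = \frac{1}{\left(-159\right) 2521 + 7726} = \frac{1}{-400839 + 7726} = \frac{1}{-393113} = - \frac{1}{393113}$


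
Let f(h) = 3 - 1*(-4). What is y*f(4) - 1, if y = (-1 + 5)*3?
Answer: 83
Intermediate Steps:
f(h) = 7 (f(h) = 3 + 4 = 7)
y = 12 (y = 4*3 = 12)
y*f(4) - 1 = 12*7 - 1 = 84 - 1 = 83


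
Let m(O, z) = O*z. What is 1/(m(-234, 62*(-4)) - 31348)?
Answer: 1/26684 ≈ 3.7476e-5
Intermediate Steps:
1/(m(-234, 62*(-4)) - 31348) = 1/(-14508*(-4) - 31348) = 1/(-234*(-248) - 31348) = 1/(58032 - 31348) = 1/26684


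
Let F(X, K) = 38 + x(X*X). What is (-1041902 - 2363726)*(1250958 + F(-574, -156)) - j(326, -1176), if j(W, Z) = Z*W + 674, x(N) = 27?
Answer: -4260518574742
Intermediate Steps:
j(W, Z) = 674 + W*Z (j(W, Z) = W*Z + 674 = 674 + W*Z)
F(X, K) = 65 (F(X, K) = 38 + 27 = 65)
(-1041902 - 2363726)*(1250958 + F(-574, -156)) - j(326, -1176) = (-1041902 - 2363726)*(1250958 + 65) - (674 + 326*(-1176)) = -3405628*1251023 - (674 - 383376) = -4260518957444 - 1*(-382702) = -4260518957444 + 382702 = -4260518574742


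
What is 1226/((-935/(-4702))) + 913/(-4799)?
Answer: 27663711293/4487065 ≈ 6165.2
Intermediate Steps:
1226/((-935/(-4702))) + 913/(-4799) = 1226/((-935*(-1/4702))) + 913*(-1/4799) = 1226/(935/4702) - 913/4799 = 1226*(4702/935) - 913/4799 = 5764652/935 - 913/4799 = 27663711293/4487065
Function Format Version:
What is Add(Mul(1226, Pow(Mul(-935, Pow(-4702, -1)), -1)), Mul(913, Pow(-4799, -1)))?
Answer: Rational(27663711293, 4487065) ≈ 6165.2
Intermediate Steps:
Add(Mul(1226, Pow(Mul(-935, Pow(-4702, -1)), -1)), Mul(913, Pow(-4799, -1))) = Add(Mul(1226, Pow(Mul(-935, Rational(-1, 4702)), -1)), Mul(913, Rational(-1, 4799))) = Add(Mul(1226, Pow(Rational(935, 4702), -1)), Rational(-913, 4799)) = Add(Mul(1226, Rational(4702, 935)), Rational(-913, 4799)) = Add(Rational(5764652, 935), Rational(-913, 4799)) = Rational(27663711293, 4487065)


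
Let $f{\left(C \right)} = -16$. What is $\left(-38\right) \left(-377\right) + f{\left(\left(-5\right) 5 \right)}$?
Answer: $14310$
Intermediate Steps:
$\left(-38\right) \left(-377\right) + f{\left(\left(-5\right) 5 \right)} = \left(-38\right) \left(-377\right) - 16 = 14326 - 16 = 14310$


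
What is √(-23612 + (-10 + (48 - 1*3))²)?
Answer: I*√22387 ≈ 149.62*I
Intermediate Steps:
√(-23612 + (-10 + (48 - 1*3))²) = √(-23612 + (-10 + (48 - 3))²) = √(-23612 + (-10 + 45)²) = √(-23612 + 35²) = √(-23612 + 1225) = √(-22387) = I*√22387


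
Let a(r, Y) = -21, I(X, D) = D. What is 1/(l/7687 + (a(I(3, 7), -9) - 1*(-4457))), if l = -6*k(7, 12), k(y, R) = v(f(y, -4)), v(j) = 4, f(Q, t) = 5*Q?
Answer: 7687/34099508 ≈ 0.00022543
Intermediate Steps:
k(y, R) = 4
l = -24 (l = -6*4 = -24)
1/(l/7687 + (a(I(3, 7), -9) - 1*(-4457))) = 1/(-24/7687 + (-21 - 1*(-4457))) = 1/(-24*1/7687 + (-21 + 4457)) = 1/(-24/7687 + 4436) = 1/(34099508/7687) = 7687/34099508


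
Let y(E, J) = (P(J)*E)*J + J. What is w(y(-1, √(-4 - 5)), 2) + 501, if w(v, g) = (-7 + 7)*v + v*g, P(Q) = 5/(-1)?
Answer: 501 + 36*I ≈ 501.0 + 36.0*I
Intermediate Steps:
P(Q) = -5 (P(Q) = 5*(-1) = -5)
y(E, J) = J - 5*E*J (y(E, J) = (-5*E)*J + J = -5*E*J + J = J - 5*E*J)
w(v, g) = g*v (w(v, g) = 0*v + g*v = 0 + g*v = g*v)
w(y(-1, √(-4 - 5)), 2) + 501 = 2*(√(-4 - 5)*(1 - 5*(-1))) + 501 = 2*(√(-9)*(1 + 5)) + 501 = 2*((3*I)*6) + 501 = 2*(18*I) + 501 = 36*I + 501 = 501 + 36*I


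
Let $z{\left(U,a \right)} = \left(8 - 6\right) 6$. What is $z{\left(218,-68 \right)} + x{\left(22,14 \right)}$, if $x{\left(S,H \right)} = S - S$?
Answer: $12$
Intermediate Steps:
$z{\left(U,a \right)} = 12$ ($z{\left(U,a \right)} = 2 \cdot 6 = 12$)
$x{\left(S,H \right)} = 0$
$z{\left(218,-68 \right)} + x{\left(22,14 \right)} = 12 + 0 = 12$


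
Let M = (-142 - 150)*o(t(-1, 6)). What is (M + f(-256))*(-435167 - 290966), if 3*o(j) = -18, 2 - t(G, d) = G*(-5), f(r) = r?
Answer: -1086294968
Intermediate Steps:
t(G, d) = 2 + 5*G (t(G, d) = 2 - G*(-5) = 2 - (-5)*G = 2 + 5*G)
o(j) = -6 (o(j) = (⅓)*(-18) = -6)
M = 1752 (M = (-142 - 150)*(-6) = -292*(-6) = 1752)
(M + f(-256))*(-435167 - 290966) = (1752 - 256)*(-435167 - 290966) = 1496*(-726133) = -1086294968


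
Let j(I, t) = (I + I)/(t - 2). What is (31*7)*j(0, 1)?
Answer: 0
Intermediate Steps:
j(I, t) = 2*I/(-2 + t) (j(I, t) = (2*I)/(-2 + t) = 2*I/(-2 + t))
(31*7)*j(0, 1) = (31*7)*(2*0/(-2 + 1)) = 217*(2*0/(-1)) = 217*(2*0*(-1)) = 217*0 = 0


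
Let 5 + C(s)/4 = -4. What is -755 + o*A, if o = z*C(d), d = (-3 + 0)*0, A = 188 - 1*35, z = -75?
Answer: 412345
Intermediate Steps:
A = 153 (A = 188 - 35 = 153)
d = 0 (d = -3*0 = 0)
C(s) = -36 (C(s) = -20 + 4*(-4) = -20 - 16 = -36)
o = 2700 (o = -75*(-36) = 2700)
-755 + o*A = -755 + 2700*153 = -755 + 413100 = 412345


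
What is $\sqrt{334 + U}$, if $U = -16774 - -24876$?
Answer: $2 \sqrt{2109} \approx 91.848$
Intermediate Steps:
$U = 8102$ ($U = -16774 + 24876 = 8102$)
$\sqrt{334 + U} = \sqrt{334 + 8102} = \sqrt{8436} = 2 \sqrt{2109}$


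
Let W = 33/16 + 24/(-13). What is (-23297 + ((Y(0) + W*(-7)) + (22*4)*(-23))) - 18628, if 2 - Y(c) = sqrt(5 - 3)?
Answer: -9141291/208 - sqrt(2) ≈ -43950.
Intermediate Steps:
Y(c) = 2 - sqrt(2) (Y(c) = 2 - sqrt(5 - 3) = 2 - sqrt(2))
W = 45/208 (W = 33*(1/16) + 24*(-1/13) = 33/16 - 24/13 = 45/208 ≈ 0.21635)
(-23297 + ((Y(0) + W*(-7)) + (22*4)*(-23))) - 18628 = (-23297 + (((2 - sqrt(2)) + (45/208)*(-7)) + (22*4)*(-23))) - 18628 = (-23297 + (((2 - sqrt(2)) - 315/208) + 88*(-23))) - 18628 = (-23297 + ((101/208 - sqrt(2)) - 2024)) - 18628 = (-23297 + (-420891/208 - sqrt(2))) - 18628 = (-5266667/208 - sqrt(2)) - 18628 = -9141291/208 - sqrt(2)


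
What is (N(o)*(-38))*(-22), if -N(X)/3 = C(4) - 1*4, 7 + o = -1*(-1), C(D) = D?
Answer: 0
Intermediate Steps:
o = -6 (o = -7 - 1*(-1) = -7 + 1 = -6)
N(X) = 0 (N(X) = -3*(4 - 1*4) = -3*(4 - 4) = -3*0 = 0)
(N(o)*(-38))*(-22) = (0*(-38))*(-22) = 0*(-22) = 0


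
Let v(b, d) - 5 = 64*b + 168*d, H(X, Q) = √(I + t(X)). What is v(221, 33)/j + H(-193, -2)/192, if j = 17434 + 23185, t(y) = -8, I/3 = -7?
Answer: 19693/40619 + I*√29/192 ≈ 0.48482 + 0.028048*I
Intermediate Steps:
I = -21 (I = 3*(-7) = -21)
H(X, Q) = I*√29 (H(X, Q) = √(-21 - 8) = √(-29) = I*√29)
v(b, d) = 5 + 64*b + 168*d (v(b, d) = 5 + (64*b + 168*d) = 5 + 64*b + 168*d)
j = 40619
v(221, 33)/j + H(-193, -2)/192 = (5 + 64*221 + 168*33)/40619 + (I*√29)/192 = (5 + 14144 + 5544)*(1/40619) + (I*√29)*(1/192) = 19693*(1/40619) + I*√29/192 = 19693/40619 + I*√29/192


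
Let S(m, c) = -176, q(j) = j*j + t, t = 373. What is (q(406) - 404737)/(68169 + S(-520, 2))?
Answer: -239528/67993 ≈ -3.5228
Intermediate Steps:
q(j) = 373 + j² (q(j) = j*j + 373 = j² + 373 = 373 + j²)
(q(406) - 404737)/(68169 + S(-520, 2)) = ((373 + 406²) - 404737)/(68169 - 176) = ((373 + 164836) - 404737)/67993 = (165209 - 404737)*(1/67993) = -239528*1/67993 = -239528/67993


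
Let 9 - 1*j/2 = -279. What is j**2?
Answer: 331776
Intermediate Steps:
j = 576 (j = 18 - 2*(-279) = 18 + 558 = 576)
j**2 = 576**2 = 331776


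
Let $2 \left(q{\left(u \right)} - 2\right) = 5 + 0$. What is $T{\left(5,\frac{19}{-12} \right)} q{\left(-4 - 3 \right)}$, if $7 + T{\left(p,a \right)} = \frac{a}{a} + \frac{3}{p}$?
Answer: $- \frac{243}{10} \approx -24.3$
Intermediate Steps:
$T{\left(p,a \right)} = -6 + \frac{3}{p}$ ($T{\left(p,a \right)} = -7 + \left(\frac{a}{a} + \frac{3}{p}\right) = -7 + \left(1 + \frac{3}{p}\right) = -6 + \frac{3}{p}$)
$q{\left(u \right)} = \frac{9}{2}$ ($q{\left(u \right)} = 2 + \frac{5 + 0}{2} = 2 + \frac{1}{2} \cdot 5 = 2 + \frac{5}{2} = \frac{9}{2}$)
$T{\left(5,\frac{19}{-12} \right)} q{\left(-4 - 3 \right)} = \left(-6 + \frac{3}{5}\right) \frac{9}{2} = \left(- \frac{27}{5}\right) \frac{9}{2} = - \frac{243}{10}$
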